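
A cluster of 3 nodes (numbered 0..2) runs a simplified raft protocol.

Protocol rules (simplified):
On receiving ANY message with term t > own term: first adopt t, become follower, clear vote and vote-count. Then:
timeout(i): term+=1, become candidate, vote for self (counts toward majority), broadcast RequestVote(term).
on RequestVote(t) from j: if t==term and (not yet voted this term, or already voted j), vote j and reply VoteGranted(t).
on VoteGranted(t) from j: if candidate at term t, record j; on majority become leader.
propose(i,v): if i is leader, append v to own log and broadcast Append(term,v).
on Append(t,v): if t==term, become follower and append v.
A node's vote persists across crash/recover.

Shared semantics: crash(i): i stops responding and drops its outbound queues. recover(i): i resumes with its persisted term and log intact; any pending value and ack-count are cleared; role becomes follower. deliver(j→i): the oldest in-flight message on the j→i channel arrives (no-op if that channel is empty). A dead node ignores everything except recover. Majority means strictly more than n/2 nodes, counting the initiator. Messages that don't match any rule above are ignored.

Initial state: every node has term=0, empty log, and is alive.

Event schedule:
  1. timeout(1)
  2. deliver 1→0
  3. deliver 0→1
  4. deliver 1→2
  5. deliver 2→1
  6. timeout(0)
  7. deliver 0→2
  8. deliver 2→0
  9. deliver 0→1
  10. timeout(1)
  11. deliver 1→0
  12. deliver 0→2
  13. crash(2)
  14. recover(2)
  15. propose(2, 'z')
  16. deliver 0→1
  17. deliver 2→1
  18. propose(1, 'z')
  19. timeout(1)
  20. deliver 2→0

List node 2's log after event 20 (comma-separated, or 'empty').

1. timeout(1):  <1:cand t1 ->
2. deliver 1→0:  <0:foll t1 ->
3. deliver 0→1:  <1:lead t1 ->
4. deliver 1→2:  <2:foll t1 ->
5. deliver 2→1:  nop
6. timeout(0):  <0:cand t2 ->
7. deliver 0→2:  <2:foll t2 ->
8. deliver 2→0:  <0:lead t2 ->
9. deliver 0→1:  <1:foll t2 ->
10. timeout(1):  <1:cand t3 ->
11. deliver 1→0:  nop
12. deliver 0→2:  nop
13. crash(2):  <2:✗foll t2 ->
14. recover(2):  <2:foll t2 ->
15. propose(2,'z'):  nop
16. deliver 0→1:  nop
17. deliver 2→1:  nop
18. propose(1,'z'):  nop
19. timeout(1):  <1:cand t4 ->
20. deliver 2→0:  nop

empty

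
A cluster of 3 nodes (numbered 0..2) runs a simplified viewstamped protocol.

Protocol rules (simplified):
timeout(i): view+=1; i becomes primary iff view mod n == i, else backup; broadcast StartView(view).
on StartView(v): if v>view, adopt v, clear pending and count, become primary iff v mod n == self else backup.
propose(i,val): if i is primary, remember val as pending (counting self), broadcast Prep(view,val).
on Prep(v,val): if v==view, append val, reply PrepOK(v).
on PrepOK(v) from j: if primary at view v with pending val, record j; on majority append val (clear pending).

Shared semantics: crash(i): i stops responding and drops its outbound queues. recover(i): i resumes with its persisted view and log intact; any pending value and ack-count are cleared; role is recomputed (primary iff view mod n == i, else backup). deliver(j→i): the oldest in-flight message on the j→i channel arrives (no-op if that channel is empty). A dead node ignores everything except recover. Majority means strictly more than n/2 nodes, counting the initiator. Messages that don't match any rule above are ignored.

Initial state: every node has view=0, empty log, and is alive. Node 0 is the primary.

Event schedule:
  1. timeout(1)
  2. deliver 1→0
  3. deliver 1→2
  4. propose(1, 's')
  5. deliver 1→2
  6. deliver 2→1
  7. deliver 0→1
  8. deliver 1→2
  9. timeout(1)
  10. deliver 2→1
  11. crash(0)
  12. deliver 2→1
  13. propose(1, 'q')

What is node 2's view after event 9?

1

after 1 — timeout(1): n1:prim/v1/[-]
after 2 — deliver 1→0: n0:back/v1/[-]
after 3 — deliver 1→2: n2:back/v1/[-]
after 4 — propose(1,'s'): ·
after 5 — deliver 1→2: n2:back/v1/[s]
after 6 — deliver 2→1: n1:prim/v1/[s]
after 7 — deliver 0→1: ·
after 8 — deliver 1→2: ·
after 9 — timeout(1): n1:back/v2/[s]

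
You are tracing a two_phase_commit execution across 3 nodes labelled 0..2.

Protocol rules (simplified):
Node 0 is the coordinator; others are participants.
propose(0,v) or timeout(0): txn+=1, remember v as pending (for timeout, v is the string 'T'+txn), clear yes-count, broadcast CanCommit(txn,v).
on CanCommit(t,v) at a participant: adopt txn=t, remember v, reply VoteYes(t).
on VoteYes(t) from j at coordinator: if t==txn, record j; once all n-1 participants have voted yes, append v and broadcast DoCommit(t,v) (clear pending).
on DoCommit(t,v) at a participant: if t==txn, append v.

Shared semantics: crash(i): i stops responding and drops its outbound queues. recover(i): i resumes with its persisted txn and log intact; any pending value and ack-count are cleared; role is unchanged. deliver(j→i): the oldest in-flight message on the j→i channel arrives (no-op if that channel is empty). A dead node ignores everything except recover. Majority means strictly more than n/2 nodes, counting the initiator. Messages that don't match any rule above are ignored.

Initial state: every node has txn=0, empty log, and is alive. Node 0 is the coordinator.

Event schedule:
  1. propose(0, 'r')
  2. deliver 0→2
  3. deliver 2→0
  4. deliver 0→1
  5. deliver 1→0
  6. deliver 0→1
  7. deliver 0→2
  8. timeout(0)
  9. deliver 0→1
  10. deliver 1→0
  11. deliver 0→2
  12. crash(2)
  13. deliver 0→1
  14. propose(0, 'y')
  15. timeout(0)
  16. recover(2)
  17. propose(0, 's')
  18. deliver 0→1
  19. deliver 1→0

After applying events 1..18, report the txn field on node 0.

5

1. propose(0,'r'):  <0:coor t1 ->
2. deliver 0→2:  <2:part t1 ->
3. deliver 2→0:  nop
4. deliver 0→1:  <1:part t1 ->
5. deliver 1→0:  <0:coor t1 r>
6. deliver 0→1:  <1:part t1 r>
7. deliver 0→2:  <2:part t1 r>
8. timeout(0):  <0:coor t2 r>
9. deliver 0→1:  <1:part t2 r>
10. deliver 1→0:  nop
11. deliver 0→2:  <2:part t2 r>
12. crash(2):  <2:✗part t2 r>
13. deliver 0→1:  nop
14. propose(0,'y'):  <0:coor t3 r>
15. timeout(0):  <0:coor t4 r>
16. recover(2):  <2:part t2 r>
17. propose(0,'s'):  <0:coor t5 r>
18. deliver 0→1:  <1:part t3 r>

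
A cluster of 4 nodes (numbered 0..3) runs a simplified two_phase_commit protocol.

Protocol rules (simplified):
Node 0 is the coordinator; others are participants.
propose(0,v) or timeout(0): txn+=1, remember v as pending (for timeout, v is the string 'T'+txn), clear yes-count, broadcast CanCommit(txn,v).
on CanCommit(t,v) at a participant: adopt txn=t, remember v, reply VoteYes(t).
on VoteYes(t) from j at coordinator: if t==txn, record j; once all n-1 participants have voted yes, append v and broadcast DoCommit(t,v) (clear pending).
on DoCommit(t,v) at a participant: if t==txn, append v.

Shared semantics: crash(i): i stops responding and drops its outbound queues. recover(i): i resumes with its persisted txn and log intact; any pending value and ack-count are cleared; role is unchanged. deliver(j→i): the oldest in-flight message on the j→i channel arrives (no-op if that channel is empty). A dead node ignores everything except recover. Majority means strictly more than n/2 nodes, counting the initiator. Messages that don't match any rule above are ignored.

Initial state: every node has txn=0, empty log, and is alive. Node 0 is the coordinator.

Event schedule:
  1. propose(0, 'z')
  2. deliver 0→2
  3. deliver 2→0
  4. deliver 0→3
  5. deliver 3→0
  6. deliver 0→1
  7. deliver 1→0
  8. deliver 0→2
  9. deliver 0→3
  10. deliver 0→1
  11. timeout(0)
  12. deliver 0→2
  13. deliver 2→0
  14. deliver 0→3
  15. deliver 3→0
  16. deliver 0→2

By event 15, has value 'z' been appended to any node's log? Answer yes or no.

yes

e1 propose(0,'z'): 0[coor,t=1,-]
e2 deliver 0→2: 2[part,t=1,-]
e3 deliver 2→0: ·
e4 deliver 0→3: 3[part,t=1,-]
e5 deliver 3→0: ·
e6 deliver 0→1: 1[part,t=1,-]
e7 deliver 1→0: 0[coor,t=1,z]
e8 deliver 0→2: 2[part,t=1,z]
e9 deliver 0→3: 3[part,t=1,z]
e10 deliver 0→1: 1[part,t=1,z]
e11 timeout(0): 0[coor,t=2,z]
e12 deliver 0→2: 2[part,t=2,z]
e13 deliver 2→0: ·
e14 deliver 0→3: 3[part,t=2,z]
e15 deliver 3→0: ·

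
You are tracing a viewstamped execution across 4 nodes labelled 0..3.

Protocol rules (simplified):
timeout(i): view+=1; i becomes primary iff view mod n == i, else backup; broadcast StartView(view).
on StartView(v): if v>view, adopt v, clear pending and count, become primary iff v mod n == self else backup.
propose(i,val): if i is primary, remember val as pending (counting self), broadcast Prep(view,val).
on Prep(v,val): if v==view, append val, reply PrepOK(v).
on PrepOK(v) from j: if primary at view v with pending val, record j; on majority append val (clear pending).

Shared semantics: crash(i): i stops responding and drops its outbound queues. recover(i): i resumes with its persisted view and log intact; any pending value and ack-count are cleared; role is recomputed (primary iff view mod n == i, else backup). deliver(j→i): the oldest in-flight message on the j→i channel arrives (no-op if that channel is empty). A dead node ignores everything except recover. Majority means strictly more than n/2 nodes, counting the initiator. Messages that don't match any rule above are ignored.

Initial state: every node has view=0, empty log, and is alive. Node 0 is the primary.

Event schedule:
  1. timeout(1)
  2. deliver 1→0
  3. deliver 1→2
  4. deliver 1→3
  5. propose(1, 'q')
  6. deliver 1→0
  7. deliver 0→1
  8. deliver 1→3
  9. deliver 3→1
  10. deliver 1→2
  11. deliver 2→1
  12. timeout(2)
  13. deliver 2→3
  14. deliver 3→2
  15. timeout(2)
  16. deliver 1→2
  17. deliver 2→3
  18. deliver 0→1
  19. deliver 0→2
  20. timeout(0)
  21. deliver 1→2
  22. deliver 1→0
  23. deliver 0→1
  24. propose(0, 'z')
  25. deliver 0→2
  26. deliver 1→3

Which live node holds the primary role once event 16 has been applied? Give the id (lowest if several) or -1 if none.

e1 timeout(1): 1[prim,v=1,-]
e2 deliver 1→0: 0[back,v=1,-]
e3 deliver 1→2: 2[back,v=1,-]
e4 deliver 1→3: 3[back,v=1,-]
e5 propose(1,'q'): ·
e6 deliver 1→0: 0[back,v=1,q]
e7 deliver 0→1: ·
e8 deliver 1→3: 3[back,v=1,q]
e9 deliver 3→1: 1[prim,v=1,q]
e10 deliver 1→2: 2[back,v=1,q]
e11 deliver 2→1: ·
e12 timeout(2): 2[prim,v=2,q]
e13 deliver 2→3: 3[back,v=2,q]
e14 deliver 3→2: ·
e15 timeout(2): 2[back,v=3,q]
e16 deliver 1→2: ·

1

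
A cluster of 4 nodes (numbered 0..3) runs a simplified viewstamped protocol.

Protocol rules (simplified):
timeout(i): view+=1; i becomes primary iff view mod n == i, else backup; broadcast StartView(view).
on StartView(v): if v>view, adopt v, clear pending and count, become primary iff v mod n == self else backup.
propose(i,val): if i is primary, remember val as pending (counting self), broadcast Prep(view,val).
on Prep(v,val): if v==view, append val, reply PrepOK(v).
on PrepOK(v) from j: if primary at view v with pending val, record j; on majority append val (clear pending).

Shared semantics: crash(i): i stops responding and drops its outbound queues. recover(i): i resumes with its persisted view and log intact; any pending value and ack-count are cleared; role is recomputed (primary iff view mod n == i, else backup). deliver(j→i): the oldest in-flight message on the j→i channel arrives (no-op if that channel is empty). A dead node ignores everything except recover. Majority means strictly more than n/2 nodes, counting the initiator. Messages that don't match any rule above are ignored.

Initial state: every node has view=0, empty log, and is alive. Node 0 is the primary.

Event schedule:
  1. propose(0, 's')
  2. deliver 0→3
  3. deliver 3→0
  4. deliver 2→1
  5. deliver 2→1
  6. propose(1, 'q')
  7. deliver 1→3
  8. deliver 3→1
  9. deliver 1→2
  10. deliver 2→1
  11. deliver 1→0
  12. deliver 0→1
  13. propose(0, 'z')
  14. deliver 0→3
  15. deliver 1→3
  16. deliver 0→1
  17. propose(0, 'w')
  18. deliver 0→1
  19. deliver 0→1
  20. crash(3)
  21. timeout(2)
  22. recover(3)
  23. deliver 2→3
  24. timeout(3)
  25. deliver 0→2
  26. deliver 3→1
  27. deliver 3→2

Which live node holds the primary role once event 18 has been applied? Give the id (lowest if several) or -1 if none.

1. propose(0,'s'):  nop
2. deliver 0→3:  <3:back v0 s>
3. deliver 3→0:  nop
4. deliver 2→1:  nop
5. deliver 2→1:  nop
6. propose(1,'q'):  nop
7. deliver 1→3:  nop
8. deliver 3→1:  nop
9. deliver 1→2:  nop
10. deliver 2→1:  nop
11. deliver 1→0:  nop
12. deliver 0→1:  <1:back v0 s>
13. propose(0,'z'):  nop
14. deliver 0→3:  <3:back v0 s,z>
15. deliver 1→3:  nop
16. deliver 0→1:  <1:back v0 s,z>
17. propose(0,'w'):  nop
18. deliver 0→1:  <1:back v0 s,z,w>

0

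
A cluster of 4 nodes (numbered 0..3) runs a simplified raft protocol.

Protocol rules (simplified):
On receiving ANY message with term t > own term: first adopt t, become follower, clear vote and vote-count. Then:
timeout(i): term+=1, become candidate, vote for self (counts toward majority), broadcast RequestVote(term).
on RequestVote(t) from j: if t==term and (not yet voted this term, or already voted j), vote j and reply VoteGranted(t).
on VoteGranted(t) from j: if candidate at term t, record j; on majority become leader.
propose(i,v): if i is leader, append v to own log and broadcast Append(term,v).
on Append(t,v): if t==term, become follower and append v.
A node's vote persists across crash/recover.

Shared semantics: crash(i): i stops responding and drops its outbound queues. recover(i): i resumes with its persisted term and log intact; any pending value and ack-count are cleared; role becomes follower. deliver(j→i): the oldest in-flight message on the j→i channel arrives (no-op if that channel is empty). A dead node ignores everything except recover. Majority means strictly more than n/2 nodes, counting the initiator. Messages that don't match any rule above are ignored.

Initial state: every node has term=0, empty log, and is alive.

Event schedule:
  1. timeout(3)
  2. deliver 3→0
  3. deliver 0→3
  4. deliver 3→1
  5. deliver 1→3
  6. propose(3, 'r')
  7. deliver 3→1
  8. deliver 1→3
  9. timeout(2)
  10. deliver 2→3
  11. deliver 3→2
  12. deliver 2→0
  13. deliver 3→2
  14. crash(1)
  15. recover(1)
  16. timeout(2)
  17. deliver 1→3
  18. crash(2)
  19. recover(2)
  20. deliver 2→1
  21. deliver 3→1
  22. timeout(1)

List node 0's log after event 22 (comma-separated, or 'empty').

after 1 — timeout(3): n3:cand/t1/[-]
after 2 — deliver 3→0: n0:foll/t1/[-]
after 3 — deliver 0→3: ·
after 4 — deliver 3→1: n1:foll/t1/[-]
after 5 — deliver 1→3: n3:lead/t1/[-]
after 6 — propose(3,'r'): n3:lead/t1/[r]
after 7 — deliver 3→1: n1:foll/t1/[r]
after 8 — deliver 1→3: ·
after 9 — timeout(2): n2:cand/t1/[-]
after 10 — deliver 2→3: ·
after 11 — deliver 3→2: ·
after 12 — deliver 2→0: ·
after 13 — deliver 3→2: n2:foll/t1/[r]
after 14 — crash(1): n1:✗foll/t1/[r]
after 15 — recover(1): n1:foll/t1/[r]
after 16 — timeout(2): n2:cand/t2/[r]
after 17 — deliver 1→3: ·
after 18 — crash(2): n2:✗cand/t2/[r]
after 19 — recover(2): n2:foll/t2/[r]
after 20 — deliver 2→1: ·
after 21 — deliver 3→1: ·
after 22 — timeout(1): n1:cand/t2/[r]

empty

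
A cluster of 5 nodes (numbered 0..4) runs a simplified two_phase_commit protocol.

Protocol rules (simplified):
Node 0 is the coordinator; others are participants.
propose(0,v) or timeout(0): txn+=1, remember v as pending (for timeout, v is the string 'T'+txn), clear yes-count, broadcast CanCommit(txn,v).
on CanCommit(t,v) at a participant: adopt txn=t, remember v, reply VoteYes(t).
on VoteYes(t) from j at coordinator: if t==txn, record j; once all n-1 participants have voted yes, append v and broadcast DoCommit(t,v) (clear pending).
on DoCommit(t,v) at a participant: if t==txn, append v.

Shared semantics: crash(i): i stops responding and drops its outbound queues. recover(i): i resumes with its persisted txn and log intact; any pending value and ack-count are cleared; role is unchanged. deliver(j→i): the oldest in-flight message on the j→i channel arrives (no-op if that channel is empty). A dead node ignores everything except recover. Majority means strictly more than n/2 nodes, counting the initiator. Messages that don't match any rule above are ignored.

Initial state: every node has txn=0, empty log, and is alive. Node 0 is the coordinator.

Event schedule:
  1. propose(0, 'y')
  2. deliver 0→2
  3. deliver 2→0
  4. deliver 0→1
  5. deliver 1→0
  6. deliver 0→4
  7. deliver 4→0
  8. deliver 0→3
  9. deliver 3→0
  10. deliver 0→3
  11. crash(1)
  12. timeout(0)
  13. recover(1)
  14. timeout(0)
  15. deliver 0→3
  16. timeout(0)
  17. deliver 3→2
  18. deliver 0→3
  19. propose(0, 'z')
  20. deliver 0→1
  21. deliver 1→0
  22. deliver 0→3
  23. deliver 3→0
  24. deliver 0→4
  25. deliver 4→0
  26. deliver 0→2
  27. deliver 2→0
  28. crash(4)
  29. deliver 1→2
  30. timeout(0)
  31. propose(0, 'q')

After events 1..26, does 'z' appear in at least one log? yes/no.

no

1. propose(0,'y'):  <0:coor t1 ->
2. deliver 0→2:  <2:part t1 ->
3. deliver 2→0:  nop
4. deliver 0→1:  <1:part t1 ->
5. deliver 1→0:  nop
6. deliver 0→4:  <4:part t1 ->
7. deliver 4→0:  nop
8. deliver 0→3:  <3:part t1 ->
9. deliver 3→0:  <0:coor t1 y>
10. deliver 0→3:  <3:part t1 y>
11. crash(1):  <1:✗part t1 ->
12. timeout(0):  <0:coor t2 y>
13. recover(1):  <1:part t1 ->
14. timeout(0):  <0:coor t3 y>
15. deliver 0→3:  <3:part t2 y>
16. timeout(0):  <0:coor t4 y>
17. deliver 3→2:  nop
18. deliver 0→3:  <3:part t3 y>
19. propose(0,'z'):  <0:coor t5 y>
20. deliver 0→1:  <1:part t1 y>
21. deliver 1→0:  nop
22. deliver 0→3:  <3:part t4 y>
23. deliver 3→0:  nop
24. deliver 0→4:  <4:part t1 y>
25. deliver 4→0:  nop
26. deliver 0→2:  <2:part t1 y>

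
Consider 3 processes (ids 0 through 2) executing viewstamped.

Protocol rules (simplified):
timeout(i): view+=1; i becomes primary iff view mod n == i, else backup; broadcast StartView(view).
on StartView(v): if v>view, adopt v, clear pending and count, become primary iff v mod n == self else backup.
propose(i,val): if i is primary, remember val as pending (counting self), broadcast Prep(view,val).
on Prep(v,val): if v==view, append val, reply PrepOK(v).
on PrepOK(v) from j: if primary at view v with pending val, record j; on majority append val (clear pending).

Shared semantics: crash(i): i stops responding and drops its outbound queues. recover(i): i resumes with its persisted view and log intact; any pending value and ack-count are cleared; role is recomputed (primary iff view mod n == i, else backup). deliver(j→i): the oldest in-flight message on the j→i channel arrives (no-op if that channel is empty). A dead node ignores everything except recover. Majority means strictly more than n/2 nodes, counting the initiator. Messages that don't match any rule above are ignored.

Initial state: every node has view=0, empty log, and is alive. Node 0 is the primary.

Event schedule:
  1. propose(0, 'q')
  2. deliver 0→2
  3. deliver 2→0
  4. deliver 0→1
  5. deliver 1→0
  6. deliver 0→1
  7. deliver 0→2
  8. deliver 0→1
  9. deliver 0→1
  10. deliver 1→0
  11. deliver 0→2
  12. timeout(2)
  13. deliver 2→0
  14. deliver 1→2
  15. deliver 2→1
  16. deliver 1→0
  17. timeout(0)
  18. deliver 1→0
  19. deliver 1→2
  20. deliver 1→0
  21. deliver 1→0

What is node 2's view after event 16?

1

step 1 propose(0,'q'): —
step 2 deliver 0→2: 2={back,v=0,log=q}
step 3 deliver 2→0: 0={prim,v=0,log=q}
step 4 deliver 0→1: 1={back,v=0,log=q}
step 5 deliver 1→0: —
step 6 deliver 0→1: —
step 7 deliver 0→2: —
step 8 deliver 0→1: —
step 9 deliver 0→1: —
step 10 deliver 1→0: —
step 11 deliver 0→2: —
step 12 timeout(2): 2={back,v=1,log=q}
step 13 deliver 2→0: 0={back,v=1,log=q}
step 14 deliver 1→2: —
step 15 deliver 2→1: 1={prim,v=1,log=q}
step 16 deliver 1→0: —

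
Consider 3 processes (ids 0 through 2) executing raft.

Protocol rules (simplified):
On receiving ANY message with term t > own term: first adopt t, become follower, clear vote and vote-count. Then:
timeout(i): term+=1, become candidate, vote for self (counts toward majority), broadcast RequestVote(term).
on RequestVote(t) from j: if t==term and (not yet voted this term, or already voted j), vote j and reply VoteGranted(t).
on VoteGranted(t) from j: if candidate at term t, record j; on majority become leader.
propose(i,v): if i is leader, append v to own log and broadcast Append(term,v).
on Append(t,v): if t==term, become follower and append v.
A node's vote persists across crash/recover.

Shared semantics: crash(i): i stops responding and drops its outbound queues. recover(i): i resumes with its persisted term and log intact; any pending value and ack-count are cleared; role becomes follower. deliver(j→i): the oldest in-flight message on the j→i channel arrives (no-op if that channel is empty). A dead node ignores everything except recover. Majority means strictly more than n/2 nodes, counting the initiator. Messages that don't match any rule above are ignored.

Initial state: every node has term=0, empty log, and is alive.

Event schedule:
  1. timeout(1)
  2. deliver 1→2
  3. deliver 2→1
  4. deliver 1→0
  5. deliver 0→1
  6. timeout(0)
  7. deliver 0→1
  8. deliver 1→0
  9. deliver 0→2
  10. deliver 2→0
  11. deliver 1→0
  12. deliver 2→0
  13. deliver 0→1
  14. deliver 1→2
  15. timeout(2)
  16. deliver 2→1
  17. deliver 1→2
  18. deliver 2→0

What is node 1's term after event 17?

3

step 1 timeout(1): 1={cand,t=1,log=-}
step 2 deliver 1→2: 2={foll,t=1,log=-}
step 3 deliver 2→1: 1={lead,t=1,log=-}
step 4 deliver 1→0: 0={foll,t=1,log=-}
step 5 deliver 0→1: —
step 6 timeout(0): 0={cand,t=2,log=-}
step 7 deliver 0→1: 1={foll,t=2,log=-}
step 8 deliver 1→0: 0={lead,t=2,log=-}
step 9 deliver 0→2: 2={foll,t=2,log=-}
step 10 deliver 2→0: —
step 11 deliver 1→0: —
step 12 deliver 2→0: —
step 13 deliver 0→1: —
step 14 deliver 1→2: —
step 15 timeout(2): 2={cand,t=3,log=-}
step 16 deliver 2→1: 1={foll,t=3,log=-}
step 17 deliver 1→2: 2={lead,t=3,log=-}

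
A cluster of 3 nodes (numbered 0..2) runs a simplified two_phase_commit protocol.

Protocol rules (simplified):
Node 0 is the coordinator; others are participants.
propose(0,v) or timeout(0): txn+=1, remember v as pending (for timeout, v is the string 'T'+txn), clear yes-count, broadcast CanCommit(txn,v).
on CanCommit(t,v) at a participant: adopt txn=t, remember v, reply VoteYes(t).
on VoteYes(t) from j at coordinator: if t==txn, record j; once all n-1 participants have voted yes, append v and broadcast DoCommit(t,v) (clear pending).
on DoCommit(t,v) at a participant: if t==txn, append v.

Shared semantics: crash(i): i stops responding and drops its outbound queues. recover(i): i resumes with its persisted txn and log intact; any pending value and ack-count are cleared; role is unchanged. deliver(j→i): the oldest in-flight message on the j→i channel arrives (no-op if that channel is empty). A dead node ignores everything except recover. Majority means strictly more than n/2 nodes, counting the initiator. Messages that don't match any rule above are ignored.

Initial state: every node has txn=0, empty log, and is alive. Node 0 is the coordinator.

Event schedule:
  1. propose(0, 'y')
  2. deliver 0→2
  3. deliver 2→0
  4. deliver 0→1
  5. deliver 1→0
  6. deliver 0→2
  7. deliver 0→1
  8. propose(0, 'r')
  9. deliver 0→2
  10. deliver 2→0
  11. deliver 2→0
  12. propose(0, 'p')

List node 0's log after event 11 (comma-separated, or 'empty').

y

after 1 — propose(0,'y'): n0:coor/t1/[-]
after 2 — deliver 0→2: n2:part/t1/[-]
after 3 — deliver 2→0: ·
after 4 — deliver 0→1: n1:part/t1/[-]
after 5 — deliver 1→0: n0:coor/t1/[y]
after 6 — deliver 0→2: n2:part/t1/[y]
after 7 — deliver 0→1: n1:part/t1/[y]
after 8 — propose(0,'r'): n0:coor/t2/[y]
after 9 — deliver 0→2: n2:part/t2/[y]
after 10 — deliver 2→0: ·
after 11 — deliver 2→0: ·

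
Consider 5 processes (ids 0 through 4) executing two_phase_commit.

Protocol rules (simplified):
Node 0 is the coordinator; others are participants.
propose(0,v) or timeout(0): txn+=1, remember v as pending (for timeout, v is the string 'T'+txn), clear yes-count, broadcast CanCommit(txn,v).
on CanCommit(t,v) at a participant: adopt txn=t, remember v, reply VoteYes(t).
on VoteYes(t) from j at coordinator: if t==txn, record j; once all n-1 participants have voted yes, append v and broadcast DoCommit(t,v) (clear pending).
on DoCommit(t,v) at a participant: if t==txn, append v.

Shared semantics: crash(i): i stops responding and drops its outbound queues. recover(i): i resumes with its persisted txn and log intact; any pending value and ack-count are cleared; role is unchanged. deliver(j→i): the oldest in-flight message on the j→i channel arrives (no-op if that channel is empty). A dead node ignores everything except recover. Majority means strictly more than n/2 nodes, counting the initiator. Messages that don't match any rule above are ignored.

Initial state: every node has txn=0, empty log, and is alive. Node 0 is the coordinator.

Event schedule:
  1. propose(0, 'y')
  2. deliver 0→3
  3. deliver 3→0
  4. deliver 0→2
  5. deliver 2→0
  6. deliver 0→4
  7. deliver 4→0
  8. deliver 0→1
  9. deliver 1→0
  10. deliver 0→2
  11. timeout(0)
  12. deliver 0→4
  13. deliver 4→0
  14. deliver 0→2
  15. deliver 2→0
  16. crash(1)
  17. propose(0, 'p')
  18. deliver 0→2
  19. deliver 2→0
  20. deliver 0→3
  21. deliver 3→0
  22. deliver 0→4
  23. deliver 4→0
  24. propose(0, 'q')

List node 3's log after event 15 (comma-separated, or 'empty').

empty

after 1 — propose(0,'y'): n0:coor/t1/[-]
after 2 — deliver 0→3: n3:part/t1/[-]
after 3 — deliver 3→0: ·
after 4 — deliver 0→2: n2:part/t1/[-]
after 5 — deliver 2→0: ·
after 6 — deliver 0→4: n4:part/t1/[-]
after 7 — deliver 4→0: ·
after 8 — deliver 0→1: n1:part/t1/[-]
after 9 — deliver 1→0: n0:coor/t1/[y]
after 10 — deliver 0→2: n2:part/t1/[y]
after 11 — timeout(0): n0:coor/t2/[y]
after 12 — deliver 0→4: n4:part/t1/[y]
after 13 — deliver 4→0: ·
after 14 — deliver 0→2: n2:part/t2/[y]
after 15 — deliver 2→0: ·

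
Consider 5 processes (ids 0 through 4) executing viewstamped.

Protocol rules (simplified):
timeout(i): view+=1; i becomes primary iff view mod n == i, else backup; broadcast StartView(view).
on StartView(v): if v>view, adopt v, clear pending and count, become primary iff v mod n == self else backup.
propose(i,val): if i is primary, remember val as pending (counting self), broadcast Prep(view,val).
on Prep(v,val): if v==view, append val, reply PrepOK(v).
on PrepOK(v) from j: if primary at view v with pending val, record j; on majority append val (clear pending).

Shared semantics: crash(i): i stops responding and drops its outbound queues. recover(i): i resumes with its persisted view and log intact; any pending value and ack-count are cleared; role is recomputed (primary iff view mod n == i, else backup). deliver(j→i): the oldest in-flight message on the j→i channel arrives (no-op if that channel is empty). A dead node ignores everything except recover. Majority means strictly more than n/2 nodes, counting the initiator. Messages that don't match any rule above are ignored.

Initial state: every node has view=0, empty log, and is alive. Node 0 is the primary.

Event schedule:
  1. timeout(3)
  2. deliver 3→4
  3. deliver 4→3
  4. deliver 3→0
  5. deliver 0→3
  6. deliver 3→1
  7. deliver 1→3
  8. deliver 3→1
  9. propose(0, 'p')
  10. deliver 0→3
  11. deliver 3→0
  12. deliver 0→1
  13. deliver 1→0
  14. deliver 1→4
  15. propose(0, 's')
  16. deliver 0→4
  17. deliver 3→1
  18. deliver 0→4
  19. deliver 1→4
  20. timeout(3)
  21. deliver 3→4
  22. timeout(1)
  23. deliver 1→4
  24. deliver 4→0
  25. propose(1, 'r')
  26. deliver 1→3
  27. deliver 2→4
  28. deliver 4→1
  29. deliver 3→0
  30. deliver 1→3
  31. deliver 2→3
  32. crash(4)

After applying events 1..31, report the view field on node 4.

step 1 timeout(3): 3={back,v=1,log=-}
step 2 deliver 3→4: 4={back,v=1,log=-}
step 3 deliver 4→3: —
step 4 deliver 3→0: 0={back,v=1,log=-}
step 5 deliver 0→3: —
step 6 deliver 3→1: 1={prim,v=1,log=-}
step 7 deliver 1→3: —
step 8 deliver 3→1: —
step 9 propose(0,'p'): —
step 10 deliver 0→3: —
step 11 deliver 3→0: —
step 12 deliver 0→1: —
step 13 deliver 1→0: —
step 14 deliver 1→4: —
step 15 propose(0,'s'): —
step 16 deliver 0→4: —
step 17 deliver 3→1: —
step 18 deliver 0→4: —
step 19 deliver 1→4: —
step 20 timeout(3): 3={back,v=2,log=-}
step 21 deliver 3→4: 4={back,v=2,log=-}
step 22 timeout(1): 1={back,v=2,log=-}
step 23 deliver 1→4: —
step 24 deliver 4→0: —
step 25 propose(1,'r'): —
step 26 deliver 1→3: —
step 27 deliver 2→4: —
step 28 deliver 4→1: —
step 29 deliver 3→0: 0={back,v=2,log=-}
step 30 deliver 1→3: —
step 31 deliver 2→3: —

2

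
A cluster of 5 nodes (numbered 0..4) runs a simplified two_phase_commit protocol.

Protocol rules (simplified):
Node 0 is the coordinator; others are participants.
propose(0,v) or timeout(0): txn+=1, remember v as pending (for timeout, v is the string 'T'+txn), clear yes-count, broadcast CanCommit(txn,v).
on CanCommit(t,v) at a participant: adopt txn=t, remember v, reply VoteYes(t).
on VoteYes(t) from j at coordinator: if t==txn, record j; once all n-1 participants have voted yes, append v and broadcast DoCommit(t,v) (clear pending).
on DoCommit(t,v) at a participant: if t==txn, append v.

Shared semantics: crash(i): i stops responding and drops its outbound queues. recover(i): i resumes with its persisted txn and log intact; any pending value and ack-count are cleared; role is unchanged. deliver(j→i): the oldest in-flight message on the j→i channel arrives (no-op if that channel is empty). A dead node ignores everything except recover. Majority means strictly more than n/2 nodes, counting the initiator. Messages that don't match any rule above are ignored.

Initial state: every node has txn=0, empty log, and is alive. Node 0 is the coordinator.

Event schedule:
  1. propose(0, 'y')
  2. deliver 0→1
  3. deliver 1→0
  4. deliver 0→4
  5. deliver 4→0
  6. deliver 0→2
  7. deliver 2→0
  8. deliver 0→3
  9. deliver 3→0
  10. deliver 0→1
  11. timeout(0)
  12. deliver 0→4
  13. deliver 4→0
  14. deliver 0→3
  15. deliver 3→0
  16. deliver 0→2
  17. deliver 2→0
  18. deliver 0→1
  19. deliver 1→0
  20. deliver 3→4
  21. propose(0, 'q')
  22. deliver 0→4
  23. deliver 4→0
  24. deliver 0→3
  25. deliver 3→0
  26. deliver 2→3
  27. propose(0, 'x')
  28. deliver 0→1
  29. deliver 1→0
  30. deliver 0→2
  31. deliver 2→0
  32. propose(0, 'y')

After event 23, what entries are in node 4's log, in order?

y

step 1 propose(0,'y'): 0={coor,t=1,log=-}
step 2 deliver 0→1: 1={part,t=1,log=-}
step 3 deliver 1→0: —
step 4 deliver 0→4: 4={part,t=1,log=-}
step 5 deliver 4→0: —
step 6 deliver 0→2: 2={part,t=1,log=-}
step 7 deliver 2→0: —
step 8 deliver 0→3: 3={part,t=1,log=-}
step 9 deliver 3→0: 0={coor,t=1,log=y}
step 10 deliver 0→1: 1={part,t=1,log=y}
step 11 timeout(0): 0={coor,t=2,log=y}
step 12 deliver 0→4: 4={part,t=1,log=y}
step 13 deliver 4→0: —
step 14 deliver 0→3: 3={part,t=1,log=y}
step 15 deliver 3→0: —
step 16 deliver 0→2: 2={part,t=1,log=y}
step 17 deliver 2→0: —
step 18 deliver 0→1: 1={part,t=2,log=y}
step 19 deliver 1→0: —
step 20 deliver 3→4: —
step 21 propose(0,'q'): 0={coor,t=3,log=y}
step 22 deliver 0→4: 4={part,t=2,log=y}
step 23 deliver 4→0: —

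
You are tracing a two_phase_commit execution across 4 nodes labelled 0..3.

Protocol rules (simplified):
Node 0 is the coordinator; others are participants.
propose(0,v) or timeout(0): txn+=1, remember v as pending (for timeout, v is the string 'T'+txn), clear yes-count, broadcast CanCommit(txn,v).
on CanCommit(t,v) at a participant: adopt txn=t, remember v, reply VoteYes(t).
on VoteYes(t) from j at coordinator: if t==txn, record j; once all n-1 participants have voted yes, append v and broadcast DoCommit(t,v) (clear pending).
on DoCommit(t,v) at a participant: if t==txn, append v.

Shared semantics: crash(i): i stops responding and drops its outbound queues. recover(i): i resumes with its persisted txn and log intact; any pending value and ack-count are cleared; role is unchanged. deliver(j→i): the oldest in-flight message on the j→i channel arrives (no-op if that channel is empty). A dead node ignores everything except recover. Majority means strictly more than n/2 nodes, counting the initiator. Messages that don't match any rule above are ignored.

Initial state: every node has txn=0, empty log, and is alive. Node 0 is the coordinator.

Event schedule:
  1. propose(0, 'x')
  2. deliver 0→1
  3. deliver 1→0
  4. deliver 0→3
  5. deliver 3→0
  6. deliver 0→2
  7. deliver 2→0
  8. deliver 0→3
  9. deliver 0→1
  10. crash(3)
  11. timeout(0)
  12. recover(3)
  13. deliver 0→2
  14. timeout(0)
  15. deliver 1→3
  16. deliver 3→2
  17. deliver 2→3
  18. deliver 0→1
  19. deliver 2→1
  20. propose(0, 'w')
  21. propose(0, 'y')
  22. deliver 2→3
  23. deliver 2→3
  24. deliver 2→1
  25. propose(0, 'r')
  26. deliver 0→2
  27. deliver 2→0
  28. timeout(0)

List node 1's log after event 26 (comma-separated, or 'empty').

step 1 propose(0,'x'): 0={coor,t=1,log=-}
step 2 deliver 0→1: 1={part,t=1,log=-}
step 3 deliver 1→0: —
step 4 deliver 0→3: 3={part,t=1,log=-}
step 5 deliver 3→0: —
step 6 deliver 0→2: 2={part,t=1,log=-}
step 7 deliver 2→0: 0={coor,t=1,log=x}
step 8 deliver 0→3: 3={part,t=1,log=x}
step 9 deliver 0→1: 1={part,t=1,log=x}
step 10 crash(3): 3={✗part,t=1,log=x}
step 11 timeout(0): 0={coor,t=2,log=x}
step 12 recover(3): 3={part,t=1,log=x}
step 13 deliver 0→2: 2={part,t=1,log=x}
step 14 timeout(0): 0={coor,t=3,log=x}
step 15 deliver 1→3: —
step 16 deliver 3→2: —
step 17 deliver 2→3: —
step 18 deliver 0→1: 1={part,t=2,log=x}
step 19 deliver 2→1: —
step 20 propose(0,'w'): 0={coor,t=4,log=x}
step 21 propose(0,'y'): 0={coor,t=5,log=x}
step 22 deliver 2→3: —
step 23 deliver 2→3: —
step 24 deliver 2→1: —
step 25 propose(0,'r'): 0={coor,t=6,log=x}
step 26 deliver 0→2: 2={part,t=2,log=x}

x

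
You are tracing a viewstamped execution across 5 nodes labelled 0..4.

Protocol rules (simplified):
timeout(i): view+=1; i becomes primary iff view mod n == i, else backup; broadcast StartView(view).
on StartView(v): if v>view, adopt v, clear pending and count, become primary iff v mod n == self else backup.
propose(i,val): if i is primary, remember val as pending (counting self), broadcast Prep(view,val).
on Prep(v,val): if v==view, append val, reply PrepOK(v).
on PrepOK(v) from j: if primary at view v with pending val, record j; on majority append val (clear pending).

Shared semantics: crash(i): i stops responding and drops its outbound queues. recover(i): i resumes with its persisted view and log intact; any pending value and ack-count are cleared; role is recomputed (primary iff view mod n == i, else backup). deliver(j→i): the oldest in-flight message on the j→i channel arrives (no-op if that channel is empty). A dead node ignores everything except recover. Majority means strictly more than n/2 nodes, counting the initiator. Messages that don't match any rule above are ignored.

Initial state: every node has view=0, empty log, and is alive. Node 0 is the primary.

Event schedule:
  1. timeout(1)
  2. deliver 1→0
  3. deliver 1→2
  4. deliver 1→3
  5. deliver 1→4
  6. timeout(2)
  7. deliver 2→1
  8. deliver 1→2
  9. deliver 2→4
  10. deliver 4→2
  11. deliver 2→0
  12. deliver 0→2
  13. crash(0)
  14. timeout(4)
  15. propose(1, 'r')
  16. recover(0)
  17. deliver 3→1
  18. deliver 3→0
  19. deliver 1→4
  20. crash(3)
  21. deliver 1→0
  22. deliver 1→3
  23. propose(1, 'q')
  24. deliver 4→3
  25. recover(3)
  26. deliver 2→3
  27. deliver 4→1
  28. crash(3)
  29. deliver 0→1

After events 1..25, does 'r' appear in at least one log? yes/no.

[1] timeout(1) → N1(prim v1 [-])
[2] deliver 1→0 → N0(back v1 [-])
[3] deliver 1→2 → N2(back v1 [-])
[4] deliver 1→3 → N3(back v1 [-])
[5] deliver 1→4 → N4(back v1 [-])
[6] timeout(2) → N2(prim v2 [-])
[7] deliver 2→1 → N1(back v2 [-])
[8] deliver 1→2 → ∅
[9] deliver 2→4 → N4(back v2 [-])
[10] deliver 4→2 → ∅
[11] deliver 2→0 → N0(back v2 [-])
[12] deliver 0→2 → ∅
[13] crash(0) → N0(✗back v2 [-])
[14] timeout(4) → N4(back v3 [-])
[15] propose(1,'r') → ∅
[16] recover(0) → N0(back v2 [-])
[17] deliver 3→1 → ∅
[18] deliver 3→0 → ∅
[19] deliver 1→4 → ∅
[20] crash(3) → N3(✗back v1 [-])
[21] deliver 1→0 → ∅
[22] deliver 1→3 → ∅
[23] propose(1,'q') → ∅
[24] deliver 4→3 → ∅
[25] recover(3) → N3(back v1 [-])

no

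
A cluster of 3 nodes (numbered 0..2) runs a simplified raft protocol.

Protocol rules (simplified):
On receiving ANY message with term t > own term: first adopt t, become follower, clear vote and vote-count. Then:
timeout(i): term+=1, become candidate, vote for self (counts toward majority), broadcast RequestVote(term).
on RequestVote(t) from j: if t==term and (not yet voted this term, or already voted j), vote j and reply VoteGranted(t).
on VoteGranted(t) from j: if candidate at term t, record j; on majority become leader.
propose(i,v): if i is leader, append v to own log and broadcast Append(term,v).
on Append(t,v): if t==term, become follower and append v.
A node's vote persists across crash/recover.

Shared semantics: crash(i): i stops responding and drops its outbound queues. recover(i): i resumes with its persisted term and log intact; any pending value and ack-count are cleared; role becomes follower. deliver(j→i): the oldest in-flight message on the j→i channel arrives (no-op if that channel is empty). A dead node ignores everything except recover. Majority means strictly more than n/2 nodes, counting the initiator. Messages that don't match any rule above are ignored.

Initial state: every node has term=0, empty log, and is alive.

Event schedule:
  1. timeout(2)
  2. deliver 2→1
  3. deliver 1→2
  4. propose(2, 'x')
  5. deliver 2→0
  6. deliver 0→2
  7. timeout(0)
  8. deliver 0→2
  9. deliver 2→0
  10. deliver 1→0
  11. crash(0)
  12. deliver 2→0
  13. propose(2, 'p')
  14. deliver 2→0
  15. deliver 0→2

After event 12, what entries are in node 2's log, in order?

x

after 1 — timeout(2): n2:cand/t1/[-]
after 2 — deliver 2→1: n1:foll/t1/[-]
after 3 — deliver 1→2: n2:lead/t1/[-]
after 4 — propose(2,'x'): n2:lead/t1/[x]
after 5 — deliver 2→0: n0:foll/t1/[-]
after 6 — deliver 0→2: ·
after 7 — timeout(0): n0:cand/t2/[-]
after 8 — deliver 0→2: n2:foll/t2/[x]
after 9 — deliver 2→0: ·
after 10 — deliver 1→0: ·
after 11 — crash(0): n0:✗cand/t2/[-]
after 12 — deliver 2→0: ·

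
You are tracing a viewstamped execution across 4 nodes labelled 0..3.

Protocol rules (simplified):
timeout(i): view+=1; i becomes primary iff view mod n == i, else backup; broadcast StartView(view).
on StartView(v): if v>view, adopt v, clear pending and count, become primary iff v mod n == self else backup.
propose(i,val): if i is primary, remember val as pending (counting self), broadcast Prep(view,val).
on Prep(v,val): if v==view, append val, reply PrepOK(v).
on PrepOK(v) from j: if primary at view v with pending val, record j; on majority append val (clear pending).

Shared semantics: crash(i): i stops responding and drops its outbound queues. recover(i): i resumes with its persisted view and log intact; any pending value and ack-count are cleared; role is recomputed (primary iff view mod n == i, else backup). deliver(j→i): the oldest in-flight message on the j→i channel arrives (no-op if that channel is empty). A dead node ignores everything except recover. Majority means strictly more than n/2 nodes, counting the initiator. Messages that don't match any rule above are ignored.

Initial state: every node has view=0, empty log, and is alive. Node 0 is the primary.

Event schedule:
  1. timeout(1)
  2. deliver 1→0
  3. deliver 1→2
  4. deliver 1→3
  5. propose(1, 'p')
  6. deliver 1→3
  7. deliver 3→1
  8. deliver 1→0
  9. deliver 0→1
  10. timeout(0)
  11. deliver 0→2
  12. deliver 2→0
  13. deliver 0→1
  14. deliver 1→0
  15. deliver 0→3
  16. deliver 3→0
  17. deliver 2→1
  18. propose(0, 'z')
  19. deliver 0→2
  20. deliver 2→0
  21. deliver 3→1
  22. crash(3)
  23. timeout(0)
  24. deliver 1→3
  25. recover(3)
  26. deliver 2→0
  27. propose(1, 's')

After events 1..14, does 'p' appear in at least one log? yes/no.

1. timeout(1):  <1:prim v1 ->
2. deliver 1→0:  <0:back v1 ->
3. deliver 1→2:  <2:back v1 ->
4. deliver 1→3:  <3:back v1 ->
5. propose(1,'p'):  nop
6. deliver 1→3:  <3:back v1 p>
7. deliver 3→1:  nop
8. deliver 1→0:  <0:back v1 p>
9. deliver 0→1:  <1:prim v1 p>
10. timeout(0):  <0:back v2 p>
11. deliver 0→2:  <2:prim v2 ->
12. deliver 2→0:  nop
13. deliver 0→1:  <1:back v2 p>
14. deliver 1→0:  nop

yes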